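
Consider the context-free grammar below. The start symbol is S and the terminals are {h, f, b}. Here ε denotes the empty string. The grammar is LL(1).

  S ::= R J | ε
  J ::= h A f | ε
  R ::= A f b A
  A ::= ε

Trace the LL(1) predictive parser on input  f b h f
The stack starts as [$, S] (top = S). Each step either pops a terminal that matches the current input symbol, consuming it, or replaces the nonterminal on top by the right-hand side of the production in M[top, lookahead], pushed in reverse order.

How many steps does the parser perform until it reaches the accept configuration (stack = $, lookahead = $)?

10

step 1: stack=$ S  input=f b h f $  — expand S ::= R J
step 2: stack=$ J R  input=f b h f $  — expand R ::= A f b A
step 3: stack=$ J A b f A  input=f b h f $  — expand A ::= ε
step 4: stack=$ J A b f  input=f b h f $  — match f
step 5: stack=$ J A b  input=b h f $  — match b
step 6: stack=$ J A  input=h f $  — expand A ::= ε
step 7: stack=$ J  input=h f $  — expand J ::= h A f
step 8: stack=$ f A h  input=h f $  — match h
step 9: stack=$ f A  input=f $  — expand A ::= ε
step 10: stack=$ f  input=f $  — match f
Accept reached after 10 steps.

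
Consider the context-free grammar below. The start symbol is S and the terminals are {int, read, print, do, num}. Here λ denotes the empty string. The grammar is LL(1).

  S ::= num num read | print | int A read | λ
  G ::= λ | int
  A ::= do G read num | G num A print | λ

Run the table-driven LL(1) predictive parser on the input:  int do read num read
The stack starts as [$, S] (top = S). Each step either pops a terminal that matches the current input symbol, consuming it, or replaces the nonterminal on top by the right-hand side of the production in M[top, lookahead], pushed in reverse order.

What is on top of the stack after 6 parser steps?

step 1: stack=$ S  input=int do read num read $  — expand S ::= int A read
step 2: stack=$ read A int  input=int do read num read $  — match int
step 3: stack=$ read A  input=do read num read $  — expand A ::= do G read num
step 4: stack=$ read num read G do  input=do read num read $  — match do
step 5: stack=$ read num read G  input=read num read $  — expand G ::= λ
step 6: stack=$ read num read  input=read num read $  — match read
Stack after step 6: $ read num (top = num).

num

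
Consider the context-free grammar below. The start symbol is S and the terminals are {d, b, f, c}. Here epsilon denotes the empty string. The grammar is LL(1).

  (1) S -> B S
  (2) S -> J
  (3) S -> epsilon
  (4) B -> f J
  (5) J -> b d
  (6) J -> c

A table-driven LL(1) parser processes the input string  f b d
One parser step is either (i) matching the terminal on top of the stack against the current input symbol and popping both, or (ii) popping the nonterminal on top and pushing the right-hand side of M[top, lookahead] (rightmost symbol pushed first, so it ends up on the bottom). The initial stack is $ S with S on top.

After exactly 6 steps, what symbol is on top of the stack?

S

step 1: stack=$ S  input=f b d $  — expand S -> B S
step 2: stack=$ S B  input=f b d $  — expand B -> f J
step 3: stack=$ S J f  input=f b d $  — match f
step 4: stack=$ S J  input=b d $  — expand J -> b d
step 5: stack=$ S d b  input=b d $  — match b
step 6: stack=$ S d  input=d $  — match d
Stack after step 6: $ S (top = S).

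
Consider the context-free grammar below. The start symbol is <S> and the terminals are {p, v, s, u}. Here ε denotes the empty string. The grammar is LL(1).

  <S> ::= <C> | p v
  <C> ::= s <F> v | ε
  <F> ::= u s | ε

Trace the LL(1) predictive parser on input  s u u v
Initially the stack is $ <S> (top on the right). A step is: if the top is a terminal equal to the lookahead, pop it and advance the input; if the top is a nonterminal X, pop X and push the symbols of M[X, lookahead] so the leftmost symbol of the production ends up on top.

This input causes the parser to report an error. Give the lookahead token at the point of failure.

     Stack      Input      Action
  1  $ <S>      s u u v $  expand <S> ::= <C>
  2  $ <C>      s u u v $  expand <C> ::= s <F> v
  3  $ v <F> s  s u u v $  match s
  4  $ v <F>    u u v $    expand <F> ::= u s
  5  $ v s u    u u v $    match u
  6  $ v s      u v $      error: top is terminal s but lookahead is u

u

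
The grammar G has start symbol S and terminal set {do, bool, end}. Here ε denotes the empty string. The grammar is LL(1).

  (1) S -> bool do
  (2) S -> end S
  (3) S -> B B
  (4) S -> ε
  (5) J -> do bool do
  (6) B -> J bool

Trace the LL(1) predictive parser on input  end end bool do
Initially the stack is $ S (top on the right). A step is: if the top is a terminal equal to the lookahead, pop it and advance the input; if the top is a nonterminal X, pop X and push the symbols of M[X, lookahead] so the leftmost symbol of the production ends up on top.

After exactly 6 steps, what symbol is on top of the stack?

do

     Stack      Input              Action
  1  $ S        end end bool do $  expand S -> end S
  2  $ S end    end end bool do $  match end
  3  $ S        end bool do $      expand S -> end S
  4  $ S end    end bool do $      match end
  5  $ S        bool do $          expand S -> bool do
  6  $ do bool  bool do $          match bool
Stack after step 6: $ do (top = do).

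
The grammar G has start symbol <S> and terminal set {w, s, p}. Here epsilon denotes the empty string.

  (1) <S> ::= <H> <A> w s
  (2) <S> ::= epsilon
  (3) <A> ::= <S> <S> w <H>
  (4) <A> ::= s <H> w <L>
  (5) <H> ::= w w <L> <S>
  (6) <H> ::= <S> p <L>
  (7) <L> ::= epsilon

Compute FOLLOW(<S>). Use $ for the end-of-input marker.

{$, p, s, w}

FIRST(<L>) = {epsilon}
FIRST(<S>) = {epsilon, p, w}  (via <H> <A> w s)
FIRST(<A>) = {p, s, w}  (via <S> <S> w <H>)
FIRST(<H>) = {p, w}  (via <S> p <L>)
FOLLOW(<S>) includes $ since <S> is the start symbol.
FOLLOW(<A>): in <S>::=<H> <A> w s, <A> is followed by w s with FIRST {w}. Thus FOLLOW(<A>) = {w}.
FOLLOW(<H>): in <S>::=<H> <A> w s, <H> is followed by <A> w s with FIRST {p, s, w}; in <A>::=<S> <S> w <H>, the suffix after <H> is empty, so FOLLOW(<H>) ⊇ FOLLOW(<A>) = {w}; in <A>::=s <H> w <L>, <H> is followed by w <L> with FIRST {w}. Thus FOLLOW(<H>) = {p, s, w}.
FOLLOW(<S>): in <A>::=<S> <S> w <H> (occurrence 1), <S> is followed by <S> w <H> with FIRST {p, w}; in <A>::=<S> <S> w <H> (occurrence 2), <S> is followed by w <H> with FIRST {w}; in <H>::=w w <L> <S>, the suffix after <S> is empty, so FOLLOW(<S>) ⊇ FOLLOW(<H>) = {p, s, w}; in <H>::=<S> p <L>, <S> is followed by p <L> with FIRST {p}. Thus FOLLOW(<S>) = {$, p, s, w}.
FOLLOW(<L>): in <A>::=s <H> w <L>, the suffix after <L> is empty, so FOLLOW(<L>) ⊇ FOLLOW(<A>) = {w}; in <H>::=w w <L> <S>, <L> is followed by <S> with FIRST {epsilon, p, w}; in <H>::=w w <L> <S>, the suffix after <L> is nullable, so FOLLOW(<L>) ⊇ FOLLOW(<H>) = {p, s, w}; in <H>::=<S> p <L>, the suffix after <L> is empty, so FOLLOW(<L>) ⊇ FOLLOW(<H>) = {p, s, w}. Thus FOLLOW(<L>) = {p, s, w}.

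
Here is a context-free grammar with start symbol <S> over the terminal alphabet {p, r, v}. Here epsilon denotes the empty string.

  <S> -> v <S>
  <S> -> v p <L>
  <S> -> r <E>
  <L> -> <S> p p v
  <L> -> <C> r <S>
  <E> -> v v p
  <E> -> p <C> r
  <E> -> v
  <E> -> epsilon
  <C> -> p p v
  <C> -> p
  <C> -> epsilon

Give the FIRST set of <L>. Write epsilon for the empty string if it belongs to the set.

{p, r, v}

FIRST(<S>) = {r, v}
FIRST(<E>) = {epsilon, p, v}
FIRST(<C>) = {epsilon, p}
FIRST(<L>) = {p, r, v}  (via <S> p p v, <C> r <S>)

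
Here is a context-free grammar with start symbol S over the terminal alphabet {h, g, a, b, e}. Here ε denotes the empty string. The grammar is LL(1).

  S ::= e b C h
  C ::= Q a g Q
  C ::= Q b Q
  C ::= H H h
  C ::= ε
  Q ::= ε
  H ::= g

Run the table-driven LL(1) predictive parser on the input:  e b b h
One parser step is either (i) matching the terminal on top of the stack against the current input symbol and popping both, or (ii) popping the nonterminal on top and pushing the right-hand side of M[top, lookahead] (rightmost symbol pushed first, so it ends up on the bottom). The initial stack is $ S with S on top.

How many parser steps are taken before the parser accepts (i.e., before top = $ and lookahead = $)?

8

     Stack      Input      Action
  1  $ S        e b b h $  expand S ::= e b C h
  2  $ h C b e  e b b h $  match e
  3  $ h C b    b b h $    match b
  4  $ h C      b h $      expand C ::= Q b Q
  5  $ h Q b Q  b h $      expand Q ::= ε
  6  $ h Q b    b h $      match b
  7  $ h Q      h $        expand Q ::= ε
  8  $ h        h $        match h
Accept reached after 8 steps.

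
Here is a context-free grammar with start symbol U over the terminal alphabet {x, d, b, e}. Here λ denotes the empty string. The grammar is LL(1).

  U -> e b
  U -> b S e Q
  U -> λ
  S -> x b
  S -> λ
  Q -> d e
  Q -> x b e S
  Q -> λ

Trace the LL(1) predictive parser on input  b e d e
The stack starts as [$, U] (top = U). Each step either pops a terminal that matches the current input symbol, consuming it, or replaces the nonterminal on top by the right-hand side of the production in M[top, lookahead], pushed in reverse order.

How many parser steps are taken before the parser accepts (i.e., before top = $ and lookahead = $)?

     Stack      Input      Action
  1  $ U        b e d e $  expand U -> b S e Q
  2  $ Q e S b  b e d e $  match b
  3  $ Q e S    e d e $    expand S -> λ
  4  $ Q e      e d e $    match e
  5  $ Q        d e $      expand Q -> d e
  6  $ e d      d e $      match d
  7  $ e        e $        match e
Accept reached after 7 steps.

7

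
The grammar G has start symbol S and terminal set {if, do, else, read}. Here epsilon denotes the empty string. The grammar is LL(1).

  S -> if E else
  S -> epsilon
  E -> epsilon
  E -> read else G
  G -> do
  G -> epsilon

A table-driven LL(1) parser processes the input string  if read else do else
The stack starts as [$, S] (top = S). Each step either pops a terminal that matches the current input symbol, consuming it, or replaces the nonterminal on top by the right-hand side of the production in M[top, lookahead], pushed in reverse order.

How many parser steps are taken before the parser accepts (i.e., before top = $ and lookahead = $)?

8

     Stack               Input                   Action
  1  $ S                 if read else do else $  expand S -> if E else
  2  $ else E if         if read else do else $  match if
  3  $ else E            read else do else $     expand E -> read else G
  4  $ else G else read  read else do else $     match read
  5  $ else G else       else do else $          match else
  6  $ else G            do else $               expand G -> do
  7  $ else do           do else $               match do
  8  $ else              else $                  match else
Accept reached after 8 steps.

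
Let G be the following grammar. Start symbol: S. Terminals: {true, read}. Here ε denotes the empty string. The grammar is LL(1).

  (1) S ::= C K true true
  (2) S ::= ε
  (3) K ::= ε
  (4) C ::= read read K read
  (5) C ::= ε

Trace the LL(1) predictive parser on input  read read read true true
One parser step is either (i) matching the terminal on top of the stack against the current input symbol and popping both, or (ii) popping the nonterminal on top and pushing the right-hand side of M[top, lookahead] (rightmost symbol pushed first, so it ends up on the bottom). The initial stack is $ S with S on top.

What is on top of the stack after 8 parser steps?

true

     Stack                           Input                       Action
  1  $ S                             read read read true true $  expand S ::= C K true true
  2  $ true true K C                 read read read true true $  expand C ::= read read K read
  3  $ true true K read K read read  read read read true true $  match read
  4  $ true true K read K read       read read true true $       match read
  5  $ true true K read K            read true true $            expand K ::= ε
  6  $ true true K read              read true true $            match read
  7  $ true true K                   true true $                 expand K ::= ε
  8  $ true true                     true true $                 match true
Stack after step 8: $ true (top = true).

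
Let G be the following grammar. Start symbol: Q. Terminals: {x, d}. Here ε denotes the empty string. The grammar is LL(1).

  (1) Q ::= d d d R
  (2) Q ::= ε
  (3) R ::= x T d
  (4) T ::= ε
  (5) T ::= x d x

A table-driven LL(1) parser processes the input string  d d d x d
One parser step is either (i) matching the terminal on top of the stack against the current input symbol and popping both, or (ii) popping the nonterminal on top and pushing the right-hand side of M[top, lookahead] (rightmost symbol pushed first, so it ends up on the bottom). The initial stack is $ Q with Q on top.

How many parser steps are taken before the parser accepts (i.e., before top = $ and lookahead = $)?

8

step 1: stack=$ Q  input=d d d x d $  — expand Q ::= d d d R
step 2: stack=$ R d d d  input=d d d x d $  — match d
step 3: stack=$ R d d  input=d d x d $  — match d
step 4: stack=$ R d  input=d x d $  — match d
step 5: stack=$ R  input=x d $  — expand R ::= x T d
step 6: stack=$ d T x  input=x d $  — match x
step 7: stack=$ d T  input=d $  — expand T ::= ε
step 8: stack=$ d  input=d $  — match d
Accept reached after 8 steps.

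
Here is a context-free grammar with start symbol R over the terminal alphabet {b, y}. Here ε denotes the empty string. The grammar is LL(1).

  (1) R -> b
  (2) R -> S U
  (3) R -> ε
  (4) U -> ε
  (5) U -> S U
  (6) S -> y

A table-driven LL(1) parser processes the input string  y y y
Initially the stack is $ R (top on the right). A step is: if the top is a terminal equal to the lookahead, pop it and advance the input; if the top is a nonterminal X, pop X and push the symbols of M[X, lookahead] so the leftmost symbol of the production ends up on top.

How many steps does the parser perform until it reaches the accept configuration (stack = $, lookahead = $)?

step 1: stack=$ R  input=y y y $  — expand R -> S U
step 2: stack=$ U S  input=y y y $  — expand S -> y
step 3: stack=$ U y  input=y y y $  — match y
step 4: stack=$ U  input=y y $  — expand U -> S U
step 5: stack=$ U S  input=y y $  — expand S -> y
step 6: stack=$ U y  input=y y $  — match y
step 7: stack=$ U  input=y $  — expand U -> S U
step 8: stack=$ U S  input=y $  — expand S -> y
step 9: stack=$ U y  input=y $  — match y
step 10: stack=$ U  input=$  — expand U -> ε
Accept reached after 10 steps.

10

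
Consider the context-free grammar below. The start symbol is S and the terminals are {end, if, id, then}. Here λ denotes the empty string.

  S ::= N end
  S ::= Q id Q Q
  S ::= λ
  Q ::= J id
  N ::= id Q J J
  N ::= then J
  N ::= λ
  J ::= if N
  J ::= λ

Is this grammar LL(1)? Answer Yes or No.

FIRST(S) = {λ, end, id, if, then}
FIRST(Q) = {id, if}
FIRST(N) = {λ, id, then}
FIRST(J) = {λ, if}
FOLLOW(S) = {$}
FOLLOW(Q) = {$, end, id, if}
FOLLOW(N) = {end, id, if}
FOLLOW(J) = {end, id, if}
Cell M[J, if] receives both J ::= if N and J ::= λ — the grammar is not LL(1).

No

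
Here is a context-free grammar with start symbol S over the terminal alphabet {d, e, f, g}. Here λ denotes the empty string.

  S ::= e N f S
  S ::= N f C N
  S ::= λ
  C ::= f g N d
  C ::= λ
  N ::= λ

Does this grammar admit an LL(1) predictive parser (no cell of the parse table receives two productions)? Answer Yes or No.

FIRST(S) = {λ, e, f}
FIRST(C) = {λ, f}
FIRST(N) = {λ}
FOLLOW(S) = {$}
FOLLOW(C) = {$}
FOLLOW(N) = {$, d, f}
Each cell of M receives at most one production.

Yes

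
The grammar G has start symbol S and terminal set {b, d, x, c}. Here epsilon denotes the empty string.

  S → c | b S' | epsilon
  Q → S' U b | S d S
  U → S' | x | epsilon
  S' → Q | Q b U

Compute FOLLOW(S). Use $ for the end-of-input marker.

{$, b, c, d, x}

FIRST(S): from S→c we get {c}; from S→b S' we get {b}; from S→epsilon we get {epsilon}. So FIRST(S) = {epsilon, b, c}.
FIRST(Q): from Q→S' U b we get {b, c, d}; from Q→S d S we get {b, c, d}. So FIRST(Q) = {b, c, d}.
FIRST(S'): from S'→Q we get {b, c, d}; from S'→Q b U we get {b, c, d}. So FIRST(S') = {b, c, d}.
FIRST(U): from U→S' we get {b, c, d}; from U→x we get {x}; from U→epsilon we get {epsilon}. So FIRST(U) = {epsilon, b, c, d, x}.
FOLLOW(S) includes $ since S is the start symbol.
FOLLOW(S): in Q→S d S (occurrence 1), S is followed by d S with FIRST {d}; in Q→S d S (occurrence 2), the suffix after S is empty, so FOLLOW(S) ⊇ FOLLOW(Q) = {$, b, c, d, x}. Thus FOLLOW(S) = {$, b, c, d, x}.
FOLLOW(Q): in S'→Q, the suffix after Q is empty, so FOLLOW(Q) ⊇ FOLLOW(S') = {$, b, c, d, x}; in S'→Q b U, Q is followed by b U with FIRST {b}. Thus FOLLOW(Q) = {$, b, c, d, x}.
FOLLOW(U): in Q→S' U b, U is followed by b with FIRST {b}; in S'→Q b U, the suffix after U is empty, so FOLLOW(U) ⊇ FOLLOW(S') = {$, b, c, d, x}. Thus FOLLOW(U) = {$, b, c, d, x}.
FOLLOW(S'): in S→b S', the suffix after S' is empty, so FOLLOW(S') ⊇ FOLLOW(S) = {$, b, c, d, x}; in Q→S' U b, S' is followed by U b with FIRST {b, c, d, x}; in U→S', the suffix after S' is empty, so FOLLOW(S') ⊇ FOLLOW(U) = {$, b, c, d, x}. Thus FOLLOW(S') = {$, b, c, d, x}.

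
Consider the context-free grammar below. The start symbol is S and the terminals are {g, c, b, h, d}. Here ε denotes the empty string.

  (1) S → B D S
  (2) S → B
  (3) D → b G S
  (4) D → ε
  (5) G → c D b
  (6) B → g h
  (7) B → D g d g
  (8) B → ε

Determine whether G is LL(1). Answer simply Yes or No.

FIRST(S) = {ε, b, g}
FIRST(D) = {ε, b}
FIRST(G) = {c}
FIRST(B) = {ε, b, g}
FOLLOW(S) = {$, b, g}
FOLLOW(D) = {$, b, g}
FOLLOW(G) = {$, b, g}
FOLLOW(B) = {$, b, g}
Cell M[B, b] receives both B → D g d g and B → ε — the grammar is not LL(1).

No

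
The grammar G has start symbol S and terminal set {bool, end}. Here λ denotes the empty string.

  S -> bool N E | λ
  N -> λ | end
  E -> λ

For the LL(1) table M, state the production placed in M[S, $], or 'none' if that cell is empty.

FIRST(S) = {λ, bool}
FIRST(N) = {λ, end}
FIRST(E) = {λ}
FOLLOW(S) includes $ since S is the start symbol.
FOLLOW(S): S appears on no right-hand side. Thus FOLLOW(S) = {$}.
For S -> bool N E: FIRST(bool N E) = {bool}, so it goes in M[S, t] for t ∈ {bool}.
For S -> λ: FIRST(λ) = {λ}, so it goes in M[S, t] for t ∈ {}; since λ ∈ FIRST, also for every t ∈ FOLLOW(S) = {$}.

S -> λ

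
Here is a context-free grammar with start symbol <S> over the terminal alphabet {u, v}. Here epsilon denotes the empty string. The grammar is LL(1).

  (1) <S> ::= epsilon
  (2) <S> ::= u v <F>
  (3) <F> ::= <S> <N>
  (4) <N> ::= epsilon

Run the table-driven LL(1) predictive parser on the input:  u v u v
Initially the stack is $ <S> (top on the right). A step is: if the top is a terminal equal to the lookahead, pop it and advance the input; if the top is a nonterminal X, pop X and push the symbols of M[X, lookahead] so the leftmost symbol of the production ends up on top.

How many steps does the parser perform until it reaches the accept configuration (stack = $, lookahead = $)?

      Stack          Input      Action
   1  $ <S>          u v u v $  expand <S> ::= u v <F>
   2  $ <F> v u      u v u v $  match u
   3  $ <F> v        v u v $    match v
   4  $ <F>          u v $      expand <F> ::= <S> <N>
   5  $ <N> <S>      u v $      expand <S> ::= u v <F>
   6  $ <N> <F> v u  u v $      match u
   7  $ <N> <F> v    v $        match v
   8  $ <N> <F>      $          expand <F> ::= <S> <N>
   9  $ <N> <N> <S>  $          expand <S> ::= epsilon
  10  $ <N> <N>      $          expand <N> ::= epsilon
  11  $ <N>          $          expand <N> ::= epsilon
Accept reached after 11 steps.

11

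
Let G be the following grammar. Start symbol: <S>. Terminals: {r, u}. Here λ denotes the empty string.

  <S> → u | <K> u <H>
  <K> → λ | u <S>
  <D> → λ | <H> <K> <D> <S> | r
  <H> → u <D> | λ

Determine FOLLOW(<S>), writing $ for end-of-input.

FIRST(<K>) = {λ, u}
FIRST(<H>) = {λ, u}
FIRST(<S>) = {u}  (via <K> u <H>)
FIRST(<D>) = {λ, r, u}  (via <H> <K> <D> <S>)
FOLLOW(<S>) includes $ since <S> is the start symbol.
FOLLOW(<K>): in <S>→<K> u <H>, <K> is followed by u <H> with FIRST {u}; in <D>→<H> <K> <D> <S>, <K> is followed by <D> <S> with FIRST {r, u}. Thus FOLLOW(<K>) = {r, u}.
FOLLOW(<S>): in <K>→u <S>, the suffix after <S> is empty, so FOLLOW(<S>) ⊇ FOLLOW(<K>) = {r, u}; in <D>→<H> <K> <D> <S>, the suffix after <S> is empty, so FOLLOW(<S>) ⊇ FOLLOW(<D>) = {$, r, u}. Thus FOLLOW(<S>) = {$, r, u}.
FOLLOW(<H>): in <S>→<K> u <H>, the suffix after <H> is empty, so FOLLOW(<H>) ⊇ FOLLOW(<S>) = {$, r, u}; in <D>→<H> <K> <D> <S>, <H> is followed by <K> <D> <S> with FIRST {r, u}. Thus FOLLOW(<H>) = {$, r, u}.
FOLLOW(<D>): in <D>→<H> <K> <D> <S>, <D> is followed by <S> with FIRST {u}; in <H>→u <D>, the suffix after <D> is empty, so FOLLOW(<D>) ⊇ FOLLOW(<H>) = {$, r, u}. Thus FOLLOW(<D>) = {$, r, u}.

{$, r, u}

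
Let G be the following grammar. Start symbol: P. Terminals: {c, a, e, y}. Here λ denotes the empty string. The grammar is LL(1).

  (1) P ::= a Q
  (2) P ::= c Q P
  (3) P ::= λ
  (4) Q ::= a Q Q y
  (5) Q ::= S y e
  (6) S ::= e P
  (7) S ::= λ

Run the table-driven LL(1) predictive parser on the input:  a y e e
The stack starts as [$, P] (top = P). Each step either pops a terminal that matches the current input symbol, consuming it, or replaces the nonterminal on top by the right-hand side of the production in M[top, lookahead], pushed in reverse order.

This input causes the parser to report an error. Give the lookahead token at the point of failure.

step 1: stack=$ P  input=a y e e $  — expand P ::= a Q
step 2: stack=$ Q a  input=a y e e $  — match a
step 3: stack=$ Q  input=y e e $  — expand Q ::= S y e
step 4: stack=$ e y S  input=y e e $  — expand S ::= λ
step 5: stack=$ e y  input=y e e $  — match y
step 6: stack=$ e  input=e e $  — match e
step 7: stack=$  input=e $  — error: stack empty but input remains

e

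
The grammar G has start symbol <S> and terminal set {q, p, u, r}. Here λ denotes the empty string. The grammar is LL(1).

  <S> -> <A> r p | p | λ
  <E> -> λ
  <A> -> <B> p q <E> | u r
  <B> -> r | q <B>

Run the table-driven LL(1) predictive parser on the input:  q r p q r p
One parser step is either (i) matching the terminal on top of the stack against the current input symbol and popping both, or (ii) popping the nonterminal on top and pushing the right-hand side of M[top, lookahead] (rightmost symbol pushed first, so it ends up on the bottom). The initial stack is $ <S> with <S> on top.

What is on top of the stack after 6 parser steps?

p

step 1: stack=$ <S>  input=q r p q r p $  — expand <S> -> <A> r p
step 2: stack=$ p r <A>  input=q r p q r p $  — expand <A> -> <B> p q <E>
step 3: stack=$ p r <E> q p <B>  input=q r p q r p $  — expand <B> -> q <B>
step 4: stack=$ p r <E> q p <B> q  input=q r p q r p $  — match q
step 5: stack=$ p r <E> q p <B>  input=r p q r p $  — expand <B> -> r
step 6: stack=$ p r <E> q p r  input=r p q r p $  — match r
Stack after step 6: $ p r <E> q p (top = p).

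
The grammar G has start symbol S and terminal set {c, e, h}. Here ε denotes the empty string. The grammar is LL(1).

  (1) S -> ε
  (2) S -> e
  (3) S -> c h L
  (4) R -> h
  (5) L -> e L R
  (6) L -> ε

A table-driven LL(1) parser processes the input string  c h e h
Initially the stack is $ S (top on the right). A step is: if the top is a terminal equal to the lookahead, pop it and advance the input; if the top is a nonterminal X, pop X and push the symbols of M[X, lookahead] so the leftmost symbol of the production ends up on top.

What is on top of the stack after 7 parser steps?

h

     Stack    Input      Action
  1  $ S      c h e h $  expand S -> c h L
  2  $ L h c  c h e h $  match c
  3  $ L h    h e h $    match h
  4  $ L      e h $      expand L -> e L R
  5  $ R L e  e h $      match e
  6  $ R L    h $        expand L -> ε
  7  $ R      h $        expand R -> h
Stack after step 7: $ h (top = h).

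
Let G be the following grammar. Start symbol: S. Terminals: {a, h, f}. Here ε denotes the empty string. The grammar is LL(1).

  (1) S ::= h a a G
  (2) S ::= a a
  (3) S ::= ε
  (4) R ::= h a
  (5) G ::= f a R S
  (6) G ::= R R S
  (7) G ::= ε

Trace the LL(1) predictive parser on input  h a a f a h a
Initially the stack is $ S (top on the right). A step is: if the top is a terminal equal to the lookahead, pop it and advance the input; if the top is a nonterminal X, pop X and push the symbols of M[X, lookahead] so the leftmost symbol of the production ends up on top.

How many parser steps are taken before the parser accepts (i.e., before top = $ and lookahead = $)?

11

step 1: stack=$ S  input=h a a f a h a $  — expand S ::= h a a G
step 2: stack=$ G a a h  input=h a a f a h a $  — match h
step 3: stack=$ G a a  input=a a f a h a $  — match a
step 4: stack=$ G a  input=a f a h a $  — match a
step 5: stack=$ G  input=f a h a $  — expand G ::= f a R S
step 6: stack=$ S R a f  input=f a h a $  — match f
step 7: stack=$ S R a  input=a h a $  — match a
step 8: stack=$ S R  input=h a $  — expand R ::= h a
step 9: stack=$ S a h  input=h a $  — match h
step 10: stack=$ S a  input=a $  — match a
step 11: stack=$ S  input=$  — expand S ::= ε
Accept reached after 11 steps.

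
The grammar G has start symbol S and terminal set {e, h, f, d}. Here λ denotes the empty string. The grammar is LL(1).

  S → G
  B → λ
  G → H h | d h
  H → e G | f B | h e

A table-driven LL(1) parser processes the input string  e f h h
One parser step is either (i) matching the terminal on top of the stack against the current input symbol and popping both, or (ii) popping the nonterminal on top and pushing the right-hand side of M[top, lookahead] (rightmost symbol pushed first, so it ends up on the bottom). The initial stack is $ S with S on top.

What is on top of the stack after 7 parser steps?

     Stack      Input      Action
  1  $ S        e f h h $  expand S → G
  2  $ G        e f h h $  expand G → H h
  3  $ h H      e f h h $  expand H → e G
  4  $ h G e    e f h h $  match e
  5  $ h G      f h h $    expand G → H h
  6  $ h h H    f h h $    expand H → f B
  7  $ h h B f  f h h $    match f
Stack after step 7: $ h h B (top = B).

B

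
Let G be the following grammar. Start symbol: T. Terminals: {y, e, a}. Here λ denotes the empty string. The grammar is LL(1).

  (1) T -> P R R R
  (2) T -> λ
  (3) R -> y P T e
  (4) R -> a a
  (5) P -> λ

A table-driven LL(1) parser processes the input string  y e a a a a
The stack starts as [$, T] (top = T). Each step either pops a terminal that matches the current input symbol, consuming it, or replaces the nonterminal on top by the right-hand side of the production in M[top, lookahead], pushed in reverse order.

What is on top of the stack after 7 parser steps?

R

     Stack          Input          Action
  1  $ T            y e a a a a $  expand T -> P R R R
  2  $ R R R P      y e a a a a $  expand P -> λ
  3  $ R R R        y e a a a a $  expand R -> y P T e
  4  $ R R e T P y  y e a a a a $  match y
  5  $ R R e T P    e a a a a $    expand P -> λ
  6  $ R R e T      e a a a a $    expand T -> λ
  7  $ R R e        e a a a a $    match e
Stack after step 7: $ R R (top = R).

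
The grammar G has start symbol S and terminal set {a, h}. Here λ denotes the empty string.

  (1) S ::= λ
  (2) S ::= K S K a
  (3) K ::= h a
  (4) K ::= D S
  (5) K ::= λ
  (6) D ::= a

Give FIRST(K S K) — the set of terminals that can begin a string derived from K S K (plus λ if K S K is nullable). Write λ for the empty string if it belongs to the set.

{λ, a, h}

FIRST(D) = {a}
FIRST(K) = {λ, a, h}  (via D S)
FIRST(S) = {λ, a, h}  (via K S K a)
FIRST(K S K): take FIRST of each symbol in turn, carrying on past any symbol whose FIRST contains λ; result {λ, a, h}.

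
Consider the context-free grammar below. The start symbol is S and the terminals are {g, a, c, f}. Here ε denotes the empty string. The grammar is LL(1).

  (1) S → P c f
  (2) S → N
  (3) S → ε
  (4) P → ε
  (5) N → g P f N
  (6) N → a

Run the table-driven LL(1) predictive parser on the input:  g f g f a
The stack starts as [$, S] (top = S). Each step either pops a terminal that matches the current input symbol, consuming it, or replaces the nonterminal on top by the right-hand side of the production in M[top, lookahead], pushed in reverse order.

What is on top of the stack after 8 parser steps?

step 1: stack=$ S  input=g f g f a $  — expand S → N
step 2: stack=$ N  input=g f g f a $  — expand N → g P f N
step 3: stack=$ N f P g  input=g f g f a $  — match g
step 4: stack=$ N f P  input=f g f a $  — expand P → ε
step 5: stack=$ N f  input=f g f a $  — match f
step 6: stack=$ N  input=g f a $  — expand N → g P f N
step 7: stack=$ N f P g  input=g f a $  — match g
step 8: stack=$ N f P  input=f a $  — expand P → ε
Stack after step 8: $ N f (top = f).

f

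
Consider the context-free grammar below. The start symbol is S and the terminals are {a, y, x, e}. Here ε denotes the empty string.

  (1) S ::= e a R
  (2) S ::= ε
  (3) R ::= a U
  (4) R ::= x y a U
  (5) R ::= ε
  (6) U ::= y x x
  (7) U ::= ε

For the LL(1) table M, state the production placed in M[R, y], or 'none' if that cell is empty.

none

FIRST(S) = {ε, e}
FIRST(R) = {ε, a, x}
FIRST(U) = {ε, y}
FOLLOW(S) includes $ since S is the start symbol.
FOLLOW(S): S appears on no right-hand side. Thus FOLLOW(S) = {$}.
FOLLOW(R): in S::=e a R, the suffix after R is empty, so FOLLOW(R) ⊇ FOLLOW(S) = {$}. Thus FOLLOW(R) = {$}.
For R ::= a U: FIRST(a U) = {a}, so it goes in M[R, t] for t ∈ {a}.
For R ::= x y a U: FIRST(x y a U) = {x}, so it goes in M[R, t] for t ∈ {x}.
For R ::= ε: FIRST(ε) = {ε}, so it goes in M[R, t] for t ∈ {}; since ε ∈ FIRST, also for every t ∈ FOLLOW(R) = {$}.
None of these place a production in M[R, y].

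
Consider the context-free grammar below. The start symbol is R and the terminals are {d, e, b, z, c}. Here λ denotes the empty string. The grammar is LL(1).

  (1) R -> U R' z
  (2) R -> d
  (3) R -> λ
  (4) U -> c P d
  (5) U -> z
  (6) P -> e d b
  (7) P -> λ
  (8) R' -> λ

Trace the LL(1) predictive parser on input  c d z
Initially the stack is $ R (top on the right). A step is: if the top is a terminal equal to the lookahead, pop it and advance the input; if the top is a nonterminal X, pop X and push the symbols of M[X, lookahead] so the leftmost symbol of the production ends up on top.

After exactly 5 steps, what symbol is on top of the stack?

     Stack         Input    Action
  1  $ R           c d z $  expand R -> U R' z
  2  $ z R' U      c d z $  expand U -> c P d
  3  $ z R' d P c  c d z $  match c
  4  $ z R' d P    d z $    expand P -> λ
  5  $ z R' d      d z $    match d
Stack after step 5: $ z R' (top = R').

R'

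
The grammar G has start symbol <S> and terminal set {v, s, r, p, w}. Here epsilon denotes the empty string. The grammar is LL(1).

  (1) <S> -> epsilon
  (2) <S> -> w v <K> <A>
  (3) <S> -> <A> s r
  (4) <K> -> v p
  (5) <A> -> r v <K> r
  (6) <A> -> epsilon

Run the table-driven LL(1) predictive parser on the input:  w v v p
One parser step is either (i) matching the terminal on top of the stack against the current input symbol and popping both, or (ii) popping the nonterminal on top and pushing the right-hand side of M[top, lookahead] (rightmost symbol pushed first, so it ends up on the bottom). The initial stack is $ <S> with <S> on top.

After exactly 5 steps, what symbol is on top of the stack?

p

     Stack          Input      Action
  1  $ <S>          w v v p $  expand <S> -> w v <K> <A>
  2  $ <A> <K> v w  w v v p $  match w
  3  $ <A> <K> v    v v p $    match v
  4  $ <A> <K>      v p $      expand <K> -> v p
  5  $ <A> p v      v p $      match v
Stack after step 5: $ <A> p (top = p).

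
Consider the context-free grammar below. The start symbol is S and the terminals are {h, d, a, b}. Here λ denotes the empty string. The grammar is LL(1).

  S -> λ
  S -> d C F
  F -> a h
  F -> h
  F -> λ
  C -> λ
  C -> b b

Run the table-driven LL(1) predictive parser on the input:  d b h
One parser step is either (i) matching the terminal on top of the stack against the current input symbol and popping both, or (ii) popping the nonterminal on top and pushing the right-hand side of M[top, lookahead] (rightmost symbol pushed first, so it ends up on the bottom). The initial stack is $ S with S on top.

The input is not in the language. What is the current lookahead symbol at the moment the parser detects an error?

step 1: stack=$ S  input=d b h $  — expand S -> d C F
step 2: stack=$ F C d  input=d b h $  — match d
step 3: stack=$ F C  input=b h $  — expand C -> b b
step 4: stack=$ F b b  input=b h $  — match b
step 5: stack=$ F b  input=h $  — error: top is terminal b but lookahead is h

h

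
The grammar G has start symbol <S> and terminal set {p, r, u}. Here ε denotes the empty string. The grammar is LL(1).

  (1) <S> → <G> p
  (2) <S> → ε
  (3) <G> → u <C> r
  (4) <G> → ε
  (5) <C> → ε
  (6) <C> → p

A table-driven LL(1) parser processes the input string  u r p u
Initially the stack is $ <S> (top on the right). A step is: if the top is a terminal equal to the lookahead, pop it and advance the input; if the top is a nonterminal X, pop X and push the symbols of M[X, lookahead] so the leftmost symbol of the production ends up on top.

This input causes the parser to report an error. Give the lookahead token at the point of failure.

u

     Stack        Input      Action
  1  $ <S>        u r p u $  expand <S> → <G> p
  2  $ p <G>      u r p u $  expand <G> → u <C> r
  3  $ p r <C> u  u r p u $  match u
  4  $ p r <C>    r p u $    expand <C> → ε
  5  $ p r        r p u $    match r
  6  $ p          p u $      match p
  7  $            u $        error: stack empty but input remains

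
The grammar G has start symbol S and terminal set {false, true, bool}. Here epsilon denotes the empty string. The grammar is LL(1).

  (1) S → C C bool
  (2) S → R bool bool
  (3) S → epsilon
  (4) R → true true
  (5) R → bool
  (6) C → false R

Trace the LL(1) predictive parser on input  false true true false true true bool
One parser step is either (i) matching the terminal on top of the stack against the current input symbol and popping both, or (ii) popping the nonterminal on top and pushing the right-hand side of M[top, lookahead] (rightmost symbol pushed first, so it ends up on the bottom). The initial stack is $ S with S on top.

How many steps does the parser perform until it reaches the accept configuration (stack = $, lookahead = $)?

12

step 1: stack=$ S  input=false true true false true true bool $  — expand S → C C bool
step 2: stack=$ bool C C  input=false true true false true true bool $  — expand C → false R
step 3: stack=$ bool C R false  input=false true true false true true bool $  — match false
step 4: stack=$ bool C R  input=true true false true true bool $  — expand R → true true
step 5: stack=$ bool C true true  input=true true false true true bool $  — match true
step 6: stack=$ bool C true  input=true false true true bool $  — match true
step 7: stack=$ bool C  input=false true true bool $  — expand C → false R
step 8: stack=$ bool R false  input=false true true bool $  — match false
step 9: stack=$ bool R  input=true true bool $  — expand R → true true
step 10: stack=$ bool true true  input=true true bool $  — match true
step 11: stack=$ bool true  input=true bool $  — match true
step 12: stack=$ bool  input=bool $  — match bool
Accept reached after 12 steps.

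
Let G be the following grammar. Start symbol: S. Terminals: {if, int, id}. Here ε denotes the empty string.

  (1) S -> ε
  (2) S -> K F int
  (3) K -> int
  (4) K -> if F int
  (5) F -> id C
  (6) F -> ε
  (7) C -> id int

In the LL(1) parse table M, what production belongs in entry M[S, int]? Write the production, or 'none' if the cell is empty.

FIRST(K) = {if, int}
FIRST(F) = {ε, id}
FIRST(C) = {id}
FIRST(S) = {ε, if, int}  (via K F int)
FOLLOW(S) includes $ since S is the start symbol.
FOLLOW(S): S appears on no right-hand side. Thus FOLLOW(S) = {$}.
For S -> ε: FIRST(ε) = {ε}, so it goes in M[S, t] for t ∈ {}; since ε ∈ FIRST, also for every t ∈ FOLLOW(S) = {$}.
For S -> K F int: FIRST(K F int) = {if, int}, so it goes in M[S, t] for t ∈ {if, int}.

S -> K F int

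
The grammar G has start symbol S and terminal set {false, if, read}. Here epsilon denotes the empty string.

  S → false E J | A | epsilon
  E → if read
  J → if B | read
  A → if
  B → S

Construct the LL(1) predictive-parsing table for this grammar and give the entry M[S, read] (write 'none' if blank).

FIRST(E) = {if}
FIRST(J) = {if, read}
FIRST(A) = {if}
FIRST(S) = {epsilon, false, if}  (via A)
FIRST(B) = {epsilon, false, if}  (via S)
FOLLOW(S) includes $ since S is the start symbol.
FOLLOW(S): in B→S, the suffix after S is empty, so FOLLOW(S) ⊇ FOLLOW(B) = {$}. Thus FOLLOW(S) = {$}.
FOLLOW(B): in J→if B, the suffix after B is empty, so FOLLOW(B) ⊇ FOLLOW(J) = {$}. Thus FOLLOW(B) = {$}.
For S → false E J: FIRST(false E J) = {false}, so it goes in M[S, t] for t ∈ {false}.
For S → A: FIRST(A) = {if}, so it goes in M[S, t] for t ∈ {if}.
For S → epsilon: FIRST(epsilon) = {epsilon}, so it goes in M[S, t] for t ∈ {}; since epsilon ∈ FIRST, also for every t ∈ FOLLOW(S) = {$}.
None of these place a production in M[S, read].

none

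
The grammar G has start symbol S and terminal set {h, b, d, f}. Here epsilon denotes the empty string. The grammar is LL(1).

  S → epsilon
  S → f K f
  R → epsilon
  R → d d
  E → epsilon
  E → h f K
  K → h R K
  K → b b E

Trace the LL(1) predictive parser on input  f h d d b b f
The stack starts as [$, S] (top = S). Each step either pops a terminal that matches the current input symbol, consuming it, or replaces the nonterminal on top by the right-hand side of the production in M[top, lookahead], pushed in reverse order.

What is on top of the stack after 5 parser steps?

step 1: stack=$ S  input=f h d d b b f $  — expand S → f K f
step 2: stack=$ f K f  input=f h d d b b f $  — match f
step 3: stack=$ f K  input=h d d b b f $  — expand K → h R K
step 4: stack=$ f K R h  input=h d d b b f $  — match h
step 5: stack=$ f K R  input=d d b b f $  — expand R → d d
Stack after step 5: $ f K d d (top = d).

d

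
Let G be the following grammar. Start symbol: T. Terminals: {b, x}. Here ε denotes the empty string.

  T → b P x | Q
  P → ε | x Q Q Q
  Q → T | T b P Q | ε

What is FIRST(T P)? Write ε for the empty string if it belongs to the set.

FIRST(P): from P→ε we get {ε}; from P→x Q Q Q we get {x}. So FIRST(P) = {ε, x}.
FIRST(T): from T→b P x we get {b}; from T→Q we get {ε, b}. So FIRST(T) = {ε, b}.
FIRST(Q): from Q→T we get {ε, b}; from Q→T b P Q we get {b}; from Q→ε we get {ε}. So FIRST(Q) = {ε, b}.
FIRST(T P): take FIRST of each symbol in turn, carrying on past any symbol whose FIRST contains ε; result {ε, b, x}.

{ε, b, x}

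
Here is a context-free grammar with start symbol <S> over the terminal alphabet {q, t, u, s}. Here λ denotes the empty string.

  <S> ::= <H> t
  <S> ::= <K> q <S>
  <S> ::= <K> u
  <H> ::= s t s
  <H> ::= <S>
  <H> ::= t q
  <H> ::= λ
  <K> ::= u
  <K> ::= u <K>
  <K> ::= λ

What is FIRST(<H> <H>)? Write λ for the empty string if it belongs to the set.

FIRST(<K>): from <K>::=u we get {u}; from <K>::=u <K> we get {u}; from <K>::=λ we get {λ}. So FIRST(<K>) = {λ, u}.
FIRST(<S>): from <S>::=<H> t we get {q, s, t, u}; from <S>::=<K> q <S> we get {q, u}; from <S>::=<K> u we get {u}. So FIRST(<S>) = {q, s, t, u}.
FIRST(<H>): from <H>::=s t s we get {s}; from <H>::=<S> we get {q, s, t, u}; from <H>::=t q we get {t}; from <H>::=λ we get {λ}. So FIRST(<H>) = {λ, q, s, t, u}.
FIRST(<H> <H>): take FIRST of each symbol in turn, carrying on past any symbol whose FIRST contains λ; result {λ, q, s, t, u}.

{λ, q, s, t, u}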